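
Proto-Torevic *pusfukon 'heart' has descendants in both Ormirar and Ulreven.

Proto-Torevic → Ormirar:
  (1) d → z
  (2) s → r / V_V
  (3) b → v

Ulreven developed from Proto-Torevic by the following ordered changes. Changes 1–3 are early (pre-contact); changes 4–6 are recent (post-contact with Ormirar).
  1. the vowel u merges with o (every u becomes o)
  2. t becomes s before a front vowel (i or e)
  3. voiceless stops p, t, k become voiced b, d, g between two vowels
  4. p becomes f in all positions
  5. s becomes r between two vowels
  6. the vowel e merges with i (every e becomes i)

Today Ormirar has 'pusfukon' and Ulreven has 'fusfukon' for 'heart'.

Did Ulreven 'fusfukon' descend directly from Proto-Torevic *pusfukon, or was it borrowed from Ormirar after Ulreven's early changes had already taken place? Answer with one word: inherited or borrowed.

If inherited, *pusfukon would pass through all of Ulreven's changes:
Ulreven: *pusfukon
  pusfukon → posfokon   [vowel merger]
  posfokon (rule 2 does not apply)
  posfokon → posfogon   [intervocalic voicing]
  posfogon → fosfogon   [unconditioned shift]
  fosfogon (rule 5 does not apply)
  fosfogon (rule 6 does not apply)
  giving Ulreven fosfogon.
If borrowed from Ormirar 'pusfukon' after the early changes, it would undergo only the recent ones:
  rule 4 (unconditioned shift): pusfukon → fusfukon
  rule 5 (rhotacism): no change (fusfukon)
  rule 6 (vowel merger): no change (fusfukon)
  ⇒ as a loan: fusfukon
Ulreven 'fusfukon' matches the loan outcome 'fusfukon', not the inherited 'fosfogon' — it skipped the early Ulreven changes, so it was borrowed from Ormirar.

borrowed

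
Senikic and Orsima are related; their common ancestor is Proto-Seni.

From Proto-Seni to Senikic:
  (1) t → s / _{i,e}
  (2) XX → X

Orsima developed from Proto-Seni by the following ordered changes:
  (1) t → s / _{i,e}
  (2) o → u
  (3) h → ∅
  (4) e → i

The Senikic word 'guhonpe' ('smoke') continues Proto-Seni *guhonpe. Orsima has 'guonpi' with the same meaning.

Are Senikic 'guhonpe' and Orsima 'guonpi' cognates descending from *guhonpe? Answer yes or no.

no

Derive the expected Orsima reflex of *guhonpe:
Orsima: start from *guhonpe.
  rule 1: no change — guhonpe
  rule 2 (vowel merger): guhonpe → guhunpe
  rule 3 (h-loss): guhunpe → guunpe
  rule 4 (vowel merger): guunpe → guunpi
  ⇒ Orsima guunpi
The regular Orsima reflex would be 'guunpi', but the attested form is 'guonpi'. The correspondence is irregular, so they are not cognates (the Orsima form has a different source).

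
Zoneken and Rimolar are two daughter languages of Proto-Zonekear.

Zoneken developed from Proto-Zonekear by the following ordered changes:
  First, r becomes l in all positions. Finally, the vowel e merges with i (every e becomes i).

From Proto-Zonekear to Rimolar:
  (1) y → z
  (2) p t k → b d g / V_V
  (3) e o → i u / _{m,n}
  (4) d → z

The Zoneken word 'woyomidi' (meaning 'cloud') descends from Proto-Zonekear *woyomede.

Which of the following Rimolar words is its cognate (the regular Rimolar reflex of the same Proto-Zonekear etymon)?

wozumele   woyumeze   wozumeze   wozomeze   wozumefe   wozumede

Rimolar: *woyomede > wozomede > wozumede > wozumeze  (by unconditioned shift, pre-nasal raising, unconditioned shift)
The other candidates each miss or misapply at least one Rimolar change.

wozumeze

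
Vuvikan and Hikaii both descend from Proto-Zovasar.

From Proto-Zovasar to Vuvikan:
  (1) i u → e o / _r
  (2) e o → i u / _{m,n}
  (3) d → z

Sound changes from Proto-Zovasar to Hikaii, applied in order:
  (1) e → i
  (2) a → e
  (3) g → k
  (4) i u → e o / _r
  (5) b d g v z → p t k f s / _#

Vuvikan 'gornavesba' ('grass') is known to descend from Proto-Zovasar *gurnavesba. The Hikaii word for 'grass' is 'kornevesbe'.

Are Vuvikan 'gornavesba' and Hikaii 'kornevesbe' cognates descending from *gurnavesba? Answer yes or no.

Derive the expected Hikaii reflex of *gurnavesba:
Hikaii: start from *gurnavesba.
  rule 1 (vowel merger): gurnavesba → gurnavisba
  rule 2 (vowel merger): gurnavisba → gurnevisbe
  rule 3 (unconditioned shift): gurnevisbe → kurnevisbe
  rule 4 (pre-rhotic lowering): kurnevisbe → kornevisbe
  rule 5: no change — kornevisbe
  ⇒ Hikaii kornevisbe
The regular Hikaii reflex would be 'kornevisbe', but the attested form is 'kornevesbe'. The correspondence is irregular, so they are not cognates (the Hikaii form has a different source).

no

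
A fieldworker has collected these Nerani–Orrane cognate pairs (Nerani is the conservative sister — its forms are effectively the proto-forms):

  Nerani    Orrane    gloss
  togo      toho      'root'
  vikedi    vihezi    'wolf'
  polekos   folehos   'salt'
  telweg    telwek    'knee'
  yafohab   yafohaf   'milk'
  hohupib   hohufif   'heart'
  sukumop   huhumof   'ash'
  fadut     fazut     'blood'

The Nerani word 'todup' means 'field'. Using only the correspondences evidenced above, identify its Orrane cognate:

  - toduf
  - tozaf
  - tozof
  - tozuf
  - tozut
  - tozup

fadut ~ fazut — Nerani d corresponds to Orrane z between vowels (before a back vowel).
sukumop ~ huhumof — Nerani p corresponds to Orrane f word-finally.
Applying these to Nerani 'todup':
  todup → tozup   (d→z between vowels (before a back vowel))
  tozup → tozuf   (p→f word-finally)
So the Orrane cognate is 'tozuf'.

tozuf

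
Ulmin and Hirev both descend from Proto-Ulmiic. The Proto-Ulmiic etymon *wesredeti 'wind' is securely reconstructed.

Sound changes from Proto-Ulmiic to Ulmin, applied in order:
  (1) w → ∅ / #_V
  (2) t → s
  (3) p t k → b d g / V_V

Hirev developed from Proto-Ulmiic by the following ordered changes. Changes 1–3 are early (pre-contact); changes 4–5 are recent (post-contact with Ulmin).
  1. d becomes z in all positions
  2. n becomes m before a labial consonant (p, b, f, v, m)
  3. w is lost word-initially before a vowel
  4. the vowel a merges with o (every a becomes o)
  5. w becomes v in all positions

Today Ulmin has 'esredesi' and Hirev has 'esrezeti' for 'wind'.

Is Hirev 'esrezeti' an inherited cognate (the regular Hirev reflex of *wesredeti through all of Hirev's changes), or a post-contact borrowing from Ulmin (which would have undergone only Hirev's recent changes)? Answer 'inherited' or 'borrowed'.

If inherited, *wesredeti would pass through all of Hirev's changes:
Hirev: start from *wesredeti.
  rule 1 (unconditioned shift): wesredeti → wesrezeti
  rule 2: no change — wesrezeti
  rule 3 (glide loss): wesrezeti → esrezeti
  rule 4: no change — esrezeti
  rule 5: no change — esrezeti
  ⇒ Hirev esrezeti
If borrowed from Ulmin 'esredesi' after the early changes, it would undergo only the recent ones:
  rule 4 (vowel merger): no change (esredesi)
  rule 5 (unconditioned shift): no change (esredesi)
  ⇒ as a loan: esredesi
Hirev 'esrezeti' matches the inherited outcome exactly, so it is an inherited cognate, not a loan.

inherited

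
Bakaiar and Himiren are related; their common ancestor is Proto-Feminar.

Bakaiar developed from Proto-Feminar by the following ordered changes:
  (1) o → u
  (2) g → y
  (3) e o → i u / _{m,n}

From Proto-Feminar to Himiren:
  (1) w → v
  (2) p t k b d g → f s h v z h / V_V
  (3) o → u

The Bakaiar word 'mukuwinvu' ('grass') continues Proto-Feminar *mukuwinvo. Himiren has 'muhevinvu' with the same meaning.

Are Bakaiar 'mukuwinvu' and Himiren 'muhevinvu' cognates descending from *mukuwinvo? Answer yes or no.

no

Derive the expected Himiren reflex of *mukuwinvo:
Himiren: *mukuwinvo > mukuvinvo > muhuvinvo > muhuvinvu  (by unconditioned shift, intervocalic lenition, vowel merger)
The regular Himiren reflex would be 'muhuvinvu', but the attested form is 'muhevinvu'. The correspondence is irregular, so they are not cognates (the Himiren form has a different source).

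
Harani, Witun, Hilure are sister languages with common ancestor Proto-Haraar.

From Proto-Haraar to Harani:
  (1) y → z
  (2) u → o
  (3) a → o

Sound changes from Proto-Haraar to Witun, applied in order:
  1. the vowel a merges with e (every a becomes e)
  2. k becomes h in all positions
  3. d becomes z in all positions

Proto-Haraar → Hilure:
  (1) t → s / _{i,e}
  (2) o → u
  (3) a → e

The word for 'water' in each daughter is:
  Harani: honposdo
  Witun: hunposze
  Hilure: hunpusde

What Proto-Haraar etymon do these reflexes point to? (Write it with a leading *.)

Position 8: Harani has o, Witun has e, Hilure has e. Taking the neighbouring segments as reconstructed: Harani o could go back to *a or *o or *u; Witun e could go back to *a or *e; Hilure e could go back to *a or *e — the one source consistent with every daughter is *a.
Position 7: Harani has d, Witun has z, Hilure has d. Harani preserves d here (none of its changes turn any other segment into d), so the proto-segment is *d.
Continuing position by position gives *hunposda; check it forward:
Harani: *hunposda
  hunposda (rule 1 does not apply)
  hunposda → honposda   [vowel merger]
  honposda → honposdo   [vowel merger]
  giving Harani honposdo.
Witun: *hunposda
  hunposda → hunposde   [vowel merger]
  hunposde (rule 2 does not apply)
  hunposde → hunposze   [unconditioned shift]
  giving Witun hunposze.
Hilure: *hunposda > hunpusda > hunpusde  (by vowel merger, vowel merger)
*hunposda is the unique common source.

*hunposda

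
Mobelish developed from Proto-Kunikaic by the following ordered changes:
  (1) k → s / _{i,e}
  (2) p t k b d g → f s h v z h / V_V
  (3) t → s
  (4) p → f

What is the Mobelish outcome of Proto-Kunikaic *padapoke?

fazafose

Mobelish: *padapoke > padapose > pazafose > fazafose  (by palatalisation, intervocalic lenition, unconditioned shift)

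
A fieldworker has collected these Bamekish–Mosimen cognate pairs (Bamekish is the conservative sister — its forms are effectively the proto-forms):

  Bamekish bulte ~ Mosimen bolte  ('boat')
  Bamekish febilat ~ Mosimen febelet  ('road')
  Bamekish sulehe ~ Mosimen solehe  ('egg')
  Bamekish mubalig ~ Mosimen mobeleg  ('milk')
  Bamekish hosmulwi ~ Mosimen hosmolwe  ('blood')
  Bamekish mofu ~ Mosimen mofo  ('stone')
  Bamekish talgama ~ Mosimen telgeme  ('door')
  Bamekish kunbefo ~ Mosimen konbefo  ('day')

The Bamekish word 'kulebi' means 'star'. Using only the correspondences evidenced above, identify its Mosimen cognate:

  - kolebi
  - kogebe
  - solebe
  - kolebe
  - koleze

bulte ~ bolte, sulehe ~ solehe — Bamekish u corresponds to Mosimen o after a consonant, before a consonant other than r, m, n, p, b, f, v.
hosmulwi ~ hosmolwe — Bamekish i corresponds to Mosimen e word-finally.
Applying these to Bamekish 'kulebi':
  kulebi → kolebi   (u→o after a consonant, before a consonant other than r, m, n, p, b, f, v)
  kolebi → kolebe   (i→e word-finally)
So the Mosimen cognate is 'kolebe'.

kolebe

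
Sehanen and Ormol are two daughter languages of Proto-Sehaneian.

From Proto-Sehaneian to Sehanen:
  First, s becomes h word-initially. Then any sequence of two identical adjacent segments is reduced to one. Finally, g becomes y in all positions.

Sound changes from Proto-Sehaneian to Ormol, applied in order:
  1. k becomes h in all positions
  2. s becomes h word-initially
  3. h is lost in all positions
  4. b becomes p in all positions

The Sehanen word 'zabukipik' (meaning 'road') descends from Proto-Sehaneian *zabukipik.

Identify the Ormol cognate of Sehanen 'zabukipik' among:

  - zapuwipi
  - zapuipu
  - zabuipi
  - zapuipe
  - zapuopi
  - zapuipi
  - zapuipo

Ormol: start from *zabukipik.
  rule 1 (unconditioned shift): zabukipik → zabuhipih
  rule 2: no change — zabuhipih
  rule 3 (h-loss): zabuhipih → zabuipi
  rule 4 (unconditioned shift): zabuipi → zapuipi
  ⇒ Ormol zapuipi
The other candidates each miss or misapply at least one Ormol change.

zapuipi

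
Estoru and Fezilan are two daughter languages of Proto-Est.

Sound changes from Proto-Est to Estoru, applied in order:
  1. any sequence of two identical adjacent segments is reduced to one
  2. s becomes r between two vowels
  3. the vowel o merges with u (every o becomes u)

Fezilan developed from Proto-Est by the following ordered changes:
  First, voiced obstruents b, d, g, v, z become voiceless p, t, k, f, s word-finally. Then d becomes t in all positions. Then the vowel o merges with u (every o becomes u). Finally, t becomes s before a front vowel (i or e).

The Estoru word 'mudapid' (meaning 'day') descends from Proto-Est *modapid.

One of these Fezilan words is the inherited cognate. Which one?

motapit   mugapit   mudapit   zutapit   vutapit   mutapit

Fezilan: start from *modapid.
  rule 1 (final devoicing): modapid → modapit
  rule 2 (unconditioned shift): modapit → motapit
  rule 3 (vowel merger): motapit → mutapit
  rule 4: no change — mutapit
  ⇒ Fezilan mutapit
The other candidates each miss or misapply at least one Fezilan change.

mutapit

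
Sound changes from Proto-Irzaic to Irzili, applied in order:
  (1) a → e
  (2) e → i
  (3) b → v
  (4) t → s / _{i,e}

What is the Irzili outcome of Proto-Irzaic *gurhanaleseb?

Irzili: *gurhanaleseb
  gurhanaleseb → gurheneleseb   [vowel merger]
  gurheneleseb → gurhinilisib   [vowel merger]
  gurhinilisib → gurhinilisiv   [unconditioned shift]
  gurhinilisiv (rule 4 does not apply)
  giving Irzili gurhinilisiv.

gurhinilisiv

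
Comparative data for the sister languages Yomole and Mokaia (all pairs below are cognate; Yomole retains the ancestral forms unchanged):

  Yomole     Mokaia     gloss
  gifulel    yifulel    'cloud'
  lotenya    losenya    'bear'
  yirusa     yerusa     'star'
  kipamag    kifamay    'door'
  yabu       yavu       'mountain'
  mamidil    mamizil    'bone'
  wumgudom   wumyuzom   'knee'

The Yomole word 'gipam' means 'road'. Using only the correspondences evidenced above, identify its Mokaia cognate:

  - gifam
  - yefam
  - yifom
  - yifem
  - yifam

yifam

gifulel ~ yifulel — Yomole g corresponds to Mokaia y word-initially before a front vowel.
kipamag ~ kifamay — Yomole p corresponds to Mokaia f between vowels (before a back vowel).
Applying these to Yomole 'gipam':
  gipam → yipam   (g→y word-initially before a front vowel)
  yipam → yifam   (p→f between vowels (before a back vowel))
So the Mokaia cognate is 'yifam'.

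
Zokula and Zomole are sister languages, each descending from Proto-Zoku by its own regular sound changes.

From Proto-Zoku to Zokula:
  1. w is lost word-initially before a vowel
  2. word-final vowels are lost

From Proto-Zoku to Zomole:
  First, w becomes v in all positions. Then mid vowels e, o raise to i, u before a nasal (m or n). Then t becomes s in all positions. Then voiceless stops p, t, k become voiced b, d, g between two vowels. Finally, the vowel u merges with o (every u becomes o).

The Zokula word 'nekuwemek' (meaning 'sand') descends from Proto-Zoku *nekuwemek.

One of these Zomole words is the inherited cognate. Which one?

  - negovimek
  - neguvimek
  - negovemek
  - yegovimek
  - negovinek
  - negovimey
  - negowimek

Zomole: start from *nekuwemek.
  rule 1 (unconditioned shift): nekuwemek → nekuvemek
  rule 2 (pre-nasal raising): nekuvemek → nekuvimek
  rule 3: no change — nekuvimek
  rule 4 (intervocalic voicing): nekuvimek → neguvimek
  rule 5 (vowel merger): neguvimek → negovimek
  ⇒ Zomole negovimek
Among the options, 'negovimek' alone shows every Zomole change applied in order.

negovimek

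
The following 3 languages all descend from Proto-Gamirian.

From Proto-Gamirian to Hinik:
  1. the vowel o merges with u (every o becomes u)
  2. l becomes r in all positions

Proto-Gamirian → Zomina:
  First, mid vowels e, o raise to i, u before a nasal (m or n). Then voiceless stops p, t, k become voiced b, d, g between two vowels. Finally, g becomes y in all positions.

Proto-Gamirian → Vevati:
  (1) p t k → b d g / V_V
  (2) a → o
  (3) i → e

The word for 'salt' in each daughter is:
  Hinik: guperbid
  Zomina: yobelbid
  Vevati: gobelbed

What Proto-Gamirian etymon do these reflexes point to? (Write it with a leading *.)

*gopelbid

Position 2: Hinik has u, Zomina has o, Vevati has o. Zomina preserves o here (none of its changes turn any other segment into o), so the proto-segment is *o.
Position 1: Hinik has g, Zomina has y, Vevati has g. Hinik preserves g here (none of its changes turn any other segment into g), so the proto-segment is *g.
This points to *gopelbid. Verify forward in each daughter:
Hinik: start from *gopelbid.
  rule 1 (vowel merger): gopelbid → gupelbid
  rule 2 (unconditioned shift): gupelbid → guperbid
  ⇒ Hinik guperbid
Zomina: *gopelbid
  gopelbid (rule 1 does not apply)
  gopelbid → gobelbid   [intervocalic voicing]
  gobelbid → yobelbid   [unconditioned shift]
  giving Zomina yobelbid.
Vevati: start from *gopelbid.
  rule 1 (intervocalic voicing): gopelbid → gobelbid
  rule 2: no change — gobelbid
  rule 3 (vowel merger): gobelbid → gobelbed
  ⇒ Vevati gobelbed
Only *gopelbid yields all of Hinik guperbid, Zomina yobelbid, Vevati gobelbed.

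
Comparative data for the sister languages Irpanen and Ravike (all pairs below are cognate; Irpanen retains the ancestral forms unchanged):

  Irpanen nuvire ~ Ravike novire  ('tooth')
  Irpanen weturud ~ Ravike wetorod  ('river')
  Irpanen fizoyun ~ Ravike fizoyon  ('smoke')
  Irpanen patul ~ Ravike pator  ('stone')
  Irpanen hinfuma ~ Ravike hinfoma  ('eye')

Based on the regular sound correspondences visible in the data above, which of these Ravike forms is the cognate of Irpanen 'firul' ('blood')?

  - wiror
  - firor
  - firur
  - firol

weturud ~ wetorod, patul ~ pator — Irpanen u corresponds to Ravike o after a consonant, before a consonant other than r, m, n, p, b, f, v.
patul ~ pator — Irpanen l corresponds to Ravike r word-finally.
Applying these to Irpanen 'firul':
  firul → firol   (u→o after a consonant, before a consonant other than r, m, n, p, b, f, v)
  firol → firor   (l→r word-finally)
So the Ravike cognate is 'firor'.

firor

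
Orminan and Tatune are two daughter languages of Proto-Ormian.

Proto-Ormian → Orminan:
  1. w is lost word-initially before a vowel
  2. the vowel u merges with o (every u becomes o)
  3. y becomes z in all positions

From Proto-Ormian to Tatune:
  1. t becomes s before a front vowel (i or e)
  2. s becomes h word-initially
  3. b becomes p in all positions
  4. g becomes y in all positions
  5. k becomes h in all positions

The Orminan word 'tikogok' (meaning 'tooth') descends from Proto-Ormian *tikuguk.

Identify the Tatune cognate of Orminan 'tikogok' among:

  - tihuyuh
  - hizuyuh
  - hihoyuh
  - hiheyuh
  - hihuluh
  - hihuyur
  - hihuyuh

Tatune: start from *tikuguk.
  rule 1 (palatalisation): tikuguk → sikuguk
  rule 2 (debuccalisation): sikuguk → hikuguk
  rule 3: no change — hikuguk
  rule 4 (unconditioned shift): hikuguk → hikuyuk
  rule 5 (unconditioned shift): hikuyuk → hihuyuh
  ⇒ Tatune hihuyuh
Only 'hihuyuh' matches the regular Tatune development of *tikuguk.

hihuyuh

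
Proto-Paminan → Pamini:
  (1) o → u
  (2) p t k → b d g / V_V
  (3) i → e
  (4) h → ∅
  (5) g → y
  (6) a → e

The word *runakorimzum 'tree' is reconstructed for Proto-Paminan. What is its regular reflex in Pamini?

runeyuremzum

Pamini: start from *runakorimzum.
  rule 1 (vowel merger): runakorimzum → runakurimzum
  rule 2 (intervocalic voicing): runakurimzum → runagurimzum
  rule 3 (vowel merger): runagurimzum → runaguremzum
  rule 4: no change — runaguremzum
  rule 5 (unconditioned shift): runaguremzum → runayuremzum
  rule 6 (vowel merger): runayuremzum → runeyuremzum
  ⇒ Pamini runeyuremzum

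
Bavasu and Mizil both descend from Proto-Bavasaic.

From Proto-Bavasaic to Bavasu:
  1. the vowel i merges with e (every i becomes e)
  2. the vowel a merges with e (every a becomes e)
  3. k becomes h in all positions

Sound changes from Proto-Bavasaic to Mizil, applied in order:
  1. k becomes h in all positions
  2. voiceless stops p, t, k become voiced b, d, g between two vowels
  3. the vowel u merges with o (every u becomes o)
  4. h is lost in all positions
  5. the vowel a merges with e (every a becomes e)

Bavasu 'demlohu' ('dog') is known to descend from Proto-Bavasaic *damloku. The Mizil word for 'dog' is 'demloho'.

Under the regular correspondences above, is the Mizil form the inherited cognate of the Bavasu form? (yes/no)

no

Derive the expected Mizil reflex of *damloku:
Mizil: *damloku > damlohu > damloho > damloo > demloo  (by unconditioned shift, vowel merger, h-loss, vowel merger)
The regular Mizil reflex would be 'demloo', but the attested form is 'demloho'. The correspondence is irregular, so they are not cognates (the Mizil form has a different source).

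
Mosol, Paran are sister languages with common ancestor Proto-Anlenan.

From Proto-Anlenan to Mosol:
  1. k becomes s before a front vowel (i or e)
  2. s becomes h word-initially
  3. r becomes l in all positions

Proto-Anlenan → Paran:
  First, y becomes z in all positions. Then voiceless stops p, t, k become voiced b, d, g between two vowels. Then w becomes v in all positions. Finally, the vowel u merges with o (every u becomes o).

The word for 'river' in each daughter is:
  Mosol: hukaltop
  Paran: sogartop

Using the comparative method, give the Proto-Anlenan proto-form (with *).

*sukartop

Position 1: Mosol has h, Paran has s. Paran preserves s here (none of its changes turn any other segment into s), so the proto-segment is *s.
Position 2: Mosol has u, Paran has o. Mosol preserves u here (none of its changes turn any other segment into u), so the proto-segment is *u.
Position 5: Mosol has l, Paran has r. Paran preserves r here (none of its changes turn any other segment into r), so the proto-segment is *r.
Verify the candidate proto-form against each daughter:
Mosol: start from *sukartop.
  rule 1: no change — sukartop
  rule 2 (debuccalisation): sukartop → hukartop
  rule 3 (unconditioned shift): hukartop → hukaltop
  ⇒ Mosol hukaltop
Paran: start from *sukartop.
  rule 1: no change — sukartop
  rule 2 (intervocalic voicing): sukartop → sugartop
  rule 3: no change — sugartop
  rule 4 (vowel merger): sugartop → sogartop
  ⇒ Paran sogartop
*sukartop is the unique common source.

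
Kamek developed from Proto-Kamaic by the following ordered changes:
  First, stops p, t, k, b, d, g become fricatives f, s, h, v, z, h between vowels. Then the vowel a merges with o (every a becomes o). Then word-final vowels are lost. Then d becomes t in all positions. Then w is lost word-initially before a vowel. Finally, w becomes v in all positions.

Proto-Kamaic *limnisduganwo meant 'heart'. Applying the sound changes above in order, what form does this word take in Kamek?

limnistuhonv

Kamek: start from *limnisduganwo.
  rule 1 (intervocalic lenition): limnisduganwo → limnisduhanwo
  rule 2 (vowel merger): limnisduhanwo → limnisduhonwo
  rule 3 (apocope): limnisduhonwo → limnisduhonw
  rule 4 (unconditioned shift): limnisduhonw → limnistuhonw
  rule 5: no change — limnistuhonw
  rule 6 (unconditioned shift): limnistuhonw → limnistuhonv
  ⇒ Kamek limnistuhonv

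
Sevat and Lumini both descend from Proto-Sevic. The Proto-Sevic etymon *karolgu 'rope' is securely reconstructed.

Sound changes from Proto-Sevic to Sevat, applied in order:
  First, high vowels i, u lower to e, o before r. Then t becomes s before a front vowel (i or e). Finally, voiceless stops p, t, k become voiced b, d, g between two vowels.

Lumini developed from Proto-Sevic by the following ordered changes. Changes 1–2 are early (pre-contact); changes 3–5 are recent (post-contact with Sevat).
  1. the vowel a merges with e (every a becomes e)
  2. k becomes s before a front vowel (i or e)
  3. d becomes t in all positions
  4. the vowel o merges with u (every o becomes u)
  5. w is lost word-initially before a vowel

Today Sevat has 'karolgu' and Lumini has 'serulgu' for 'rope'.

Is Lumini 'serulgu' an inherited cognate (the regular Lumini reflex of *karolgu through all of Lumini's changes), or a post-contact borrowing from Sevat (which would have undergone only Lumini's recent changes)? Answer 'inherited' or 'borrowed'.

inherited

If inherited, *karolgu would pass through all of Lumini's changes:
Lumini: start from *karolgu.
  rule 1 (vowel merger): karolgu → kerolgu
  rule 2 (palatalisation): kerolgu → serolgu
  rule 3: no change — serolgu
  rule 4 (vowel merger): serolgu → serulgu
  rule 5: no change — serulgu
  ⇒ Lumini serulgu
If borrowed from Sevat 'karolgu' after the early changes, it would undergo only the recent ones:
  rule 3 (unconditioned shift): no change (karolgu)
  rule 4 (vowel merger): karolgu → karulgu
  rule 5 (glide loss): no change (karulgu)
  ⇒ as a loan: karulgu
Lumini 'serulgu' matches the inherited outcome exactly, so it is an inherited cognate, not a loan.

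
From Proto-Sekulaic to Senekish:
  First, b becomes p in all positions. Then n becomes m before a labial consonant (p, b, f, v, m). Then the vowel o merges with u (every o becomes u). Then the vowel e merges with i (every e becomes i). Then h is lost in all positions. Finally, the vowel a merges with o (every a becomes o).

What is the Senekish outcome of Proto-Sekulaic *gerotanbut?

Senekish: *gerotanbut > gerotanput > gerotamput > gerutamput > girutamput > girutomput  (by unconditioned shift, nasal place assimilation, vowel merger, vowel merger, vowel merger)

girutomput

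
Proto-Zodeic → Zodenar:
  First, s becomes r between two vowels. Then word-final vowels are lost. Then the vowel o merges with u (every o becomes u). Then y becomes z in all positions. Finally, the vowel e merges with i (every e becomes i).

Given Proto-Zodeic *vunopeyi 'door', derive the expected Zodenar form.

vunupiz

Zodenar: *vunopeyi > vunopey > vunupey > vunupez > vunupiz  (by apocope, vowel merger, unconditioned shift, vowel merger)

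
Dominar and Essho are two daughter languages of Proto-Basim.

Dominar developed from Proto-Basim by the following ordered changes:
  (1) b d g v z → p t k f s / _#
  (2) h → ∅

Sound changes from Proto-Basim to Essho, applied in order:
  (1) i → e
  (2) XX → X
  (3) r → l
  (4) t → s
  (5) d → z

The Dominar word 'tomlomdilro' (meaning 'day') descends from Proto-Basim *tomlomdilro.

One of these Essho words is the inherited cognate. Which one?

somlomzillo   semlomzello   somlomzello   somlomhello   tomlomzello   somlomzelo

somlomzello

Essho: start from *tomlomdilro.
  rule 1 (vowel merger): tomlomdilro → tomlomdelro
  rule 2: no change — tomlomdelro
  rule 3 (unconditioned shift): tomlomdelro → tomlomdello
  rule 4 (unconditioned shift): tomlomdello → somlomdello
  rule 5 (unconditioned shift): somlomdello → somlomzello
  ⇒ Essho somlomzello
Among the options, 'somlomzello' alone shows every Essho change applied in order.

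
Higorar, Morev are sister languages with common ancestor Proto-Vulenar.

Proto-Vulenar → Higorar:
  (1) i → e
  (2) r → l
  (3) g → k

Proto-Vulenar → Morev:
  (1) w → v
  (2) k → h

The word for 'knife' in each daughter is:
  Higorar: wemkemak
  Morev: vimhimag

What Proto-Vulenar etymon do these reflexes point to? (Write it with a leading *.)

Position 5: Higorar has e, Morev has i. Morev preserves i here (none of its changes turn any other segment into i), so the proto-segment is *i.
Position 2: Higorar has e, Morev has i. Morev preserves i here (none of its changes turn any other segment into i), so the proto-segment is *i.
Position 1: Higorar has w, Morev has v. Higorar preserves w here (none of its changes turn any other segment into w), so the proto-segment is *w.
Verify the candidate proto-form against each daughter:
Higorar: *wimkimag > wemkemag > wemkemak  (by vowel merger, unconditioned shift)
Morev: start from *wimkimag.
  rule 1 (unconditioned shift): wimkimag → vimkimag
  rule 2 (unconditioned shift): vimkimag → vimhimag
  ⇒ Morev vimhimag
*wimkimag is the unique common source.

*wimkimag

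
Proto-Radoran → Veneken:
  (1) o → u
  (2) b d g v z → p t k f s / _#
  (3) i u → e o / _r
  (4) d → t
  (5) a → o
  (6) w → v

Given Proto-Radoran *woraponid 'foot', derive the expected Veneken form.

Veneken: *woraponid > wurapunid > wurapunit > worapunit > woropunit > voropunit  (by vowel merger, final devoicing, pre-rhotic lowering, vowel merger, unconditioned shift)

voropunit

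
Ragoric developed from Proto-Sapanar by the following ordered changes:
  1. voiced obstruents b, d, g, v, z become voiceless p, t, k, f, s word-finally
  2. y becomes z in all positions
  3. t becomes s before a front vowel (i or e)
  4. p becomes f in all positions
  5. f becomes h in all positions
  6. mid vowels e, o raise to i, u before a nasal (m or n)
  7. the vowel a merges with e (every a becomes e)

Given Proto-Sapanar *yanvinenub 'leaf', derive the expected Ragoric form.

Ragoric: *yanvinenub > yanvinenup > zanvinenup > zanvinenuf > zanvinenuh > zanvininuh > zenvininuh  (by final devoicing, unconditioned shift, unconditioned shift, unconditioned shift, pre-nasal raising, vowel merger)

zenvininuh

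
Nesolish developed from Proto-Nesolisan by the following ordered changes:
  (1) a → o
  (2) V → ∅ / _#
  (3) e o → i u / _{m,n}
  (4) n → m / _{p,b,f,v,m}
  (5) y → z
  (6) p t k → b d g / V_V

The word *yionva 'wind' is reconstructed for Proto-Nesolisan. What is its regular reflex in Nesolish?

Nesolish: start from *yionva.
  rule 1 (vowel merger): yionva → yionvo
  rule 2 (apocope): yionvo → yionv
  rule 3 (pre-nasal raising): yionv → yiunv
  rule 4 (nasal place assimilation): yiunv → yiumv
  rule 5 (unconditioned shift): yiumv → ziumv
  rule 6: no change — ziumv
  ⇒ Nesolish ziumv

ziumv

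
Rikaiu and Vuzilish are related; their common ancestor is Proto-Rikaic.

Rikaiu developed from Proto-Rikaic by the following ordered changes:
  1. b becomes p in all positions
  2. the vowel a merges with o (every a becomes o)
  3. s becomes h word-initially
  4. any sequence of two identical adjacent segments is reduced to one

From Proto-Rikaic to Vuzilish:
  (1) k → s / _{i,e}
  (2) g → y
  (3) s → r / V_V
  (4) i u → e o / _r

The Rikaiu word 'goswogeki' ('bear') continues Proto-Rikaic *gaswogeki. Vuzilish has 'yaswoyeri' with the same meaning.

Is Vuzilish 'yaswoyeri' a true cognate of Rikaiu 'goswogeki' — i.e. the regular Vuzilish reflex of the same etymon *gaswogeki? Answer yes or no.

yes

Derive the expected Vuzilish reflex of *gaswogeki:
Vuzilish: *gaswogeki
  gaswogeki → gaswogesi   [palatalisation]
  gaswogesi → yaswoyesi   [unconditioned shift]
  yaswoyesi → yaswoyeri   [rhotacism]
  yaswoyeri (rule 4 does not apply)
  giving Vuzilish yaswoyeri.
Vuzilish 'yaswoyeri' matches the regular reflex exactly, so the pair is cognate.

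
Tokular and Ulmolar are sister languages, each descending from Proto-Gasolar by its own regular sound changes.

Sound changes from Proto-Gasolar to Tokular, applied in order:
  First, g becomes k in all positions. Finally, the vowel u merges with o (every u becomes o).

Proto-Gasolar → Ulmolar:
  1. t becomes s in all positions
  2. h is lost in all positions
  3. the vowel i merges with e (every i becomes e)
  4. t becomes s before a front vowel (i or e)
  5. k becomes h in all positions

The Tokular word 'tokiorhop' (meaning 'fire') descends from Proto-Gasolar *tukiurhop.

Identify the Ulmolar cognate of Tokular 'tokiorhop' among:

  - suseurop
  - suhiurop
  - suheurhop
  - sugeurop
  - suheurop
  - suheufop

suheurop

Ulmolar: *tukiurhop
  tukiurhop → sukiurhop   [unconditioned shift]
  sukiurhop → sukiurop   [h-loss]
  sukiurop → sukeurop   [vowel merger]
  sukeurop (rule 4 does not apply)
  sukeurop → suheurop   [unconditioned shift]
  giving Ulmolar suheurop.
The other candidates each miss or misapply at least one Ulmolar change.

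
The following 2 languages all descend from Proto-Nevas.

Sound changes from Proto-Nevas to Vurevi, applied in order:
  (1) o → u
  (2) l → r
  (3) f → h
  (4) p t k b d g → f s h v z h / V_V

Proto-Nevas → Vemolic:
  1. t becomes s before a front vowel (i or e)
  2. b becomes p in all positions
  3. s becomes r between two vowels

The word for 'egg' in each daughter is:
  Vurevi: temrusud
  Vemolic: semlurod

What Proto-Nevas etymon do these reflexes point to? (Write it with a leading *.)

Position 1: Vurevi has t, Vemolic has s. Vurevi preserves t here (none of its changes turn any other segment into t), so the proto-segment is *t.
Position 6: Vurevi has s, Vemolic has r. Taking the neighbouring segments as reconstructed: Vurevi s could go back to *t or *s; Vemolic r could go back to *s or *r — the one source consistent with every daughter is *s.
Verify the candidate proto-form against each daughter:
Vurevi: start from *temlusod.
  rule 1 (vowel merger): temlusod → temlusud
  rule 2 (unconditioned shift): temlusud → temrusud
  rule 3: no change — temrusud
  rule 4: no change — temrusud
  ⇒ Vurevi temrusud
Vemolic: start from *temlusod.
  rule 1 (palatalisation): temlusod → semlusod
  rule 2: no change — semlusod
  rule 3 (rhotacism): semlusod → semlurod
  ⇒ Vemolic semlurod
Only *temlusod yields all of Vurevi temrusud, Vemolic semlurod.

*temlusod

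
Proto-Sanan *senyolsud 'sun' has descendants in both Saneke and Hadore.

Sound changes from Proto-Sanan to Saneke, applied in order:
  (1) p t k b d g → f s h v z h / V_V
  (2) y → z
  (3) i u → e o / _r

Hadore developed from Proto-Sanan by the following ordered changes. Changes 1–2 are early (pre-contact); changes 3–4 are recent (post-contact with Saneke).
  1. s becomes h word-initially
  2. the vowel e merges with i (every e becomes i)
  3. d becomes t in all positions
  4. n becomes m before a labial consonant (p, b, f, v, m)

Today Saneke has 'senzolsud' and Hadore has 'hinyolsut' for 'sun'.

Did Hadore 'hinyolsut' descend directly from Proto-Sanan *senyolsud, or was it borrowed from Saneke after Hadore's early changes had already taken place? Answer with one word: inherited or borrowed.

If inherited, *senyolsud would pass through all of Hadore's changes:
Hadore: *senyolsud
  senyolsud → henyolsud   [debuccalisation]
  henyolsud → hinyolsud   [vowel merger]
  hinyolsud → hinyolsut   [unconditioned shift]
  hinyolsut (rule 4 does not apply)
  giving Hadore hinyolsut.
If borrowed from Saneke 'senzolsud' after the early changes, it would undergo only the recent ones:
  rule 3 (unconditioned shift): senzolsud → senzolsut
  rule 4 (nasal place assimilation): no change (senzolsut)
  ⇒ as a loan: senzolsut
Hadore 'hinyolsut' matches the inherited outcome exactly, so it is an inherited cognate, not a loan.

inherited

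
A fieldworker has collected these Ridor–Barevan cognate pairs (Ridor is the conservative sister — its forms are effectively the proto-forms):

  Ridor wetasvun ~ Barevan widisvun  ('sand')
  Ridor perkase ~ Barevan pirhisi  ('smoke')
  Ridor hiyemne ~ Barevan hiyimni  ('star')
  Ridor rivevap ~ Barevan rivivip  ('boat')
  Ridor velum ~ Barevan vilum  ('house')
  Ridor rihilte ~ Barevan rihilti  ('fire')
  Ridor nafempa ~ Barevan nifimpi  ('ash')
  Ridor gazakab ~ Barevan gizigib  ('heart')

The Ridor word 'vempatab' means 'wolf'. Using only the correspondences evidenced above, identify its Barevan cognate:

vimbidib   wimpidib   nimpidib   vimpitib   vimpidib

vimpidib

hiyemne ~ hiyimni, nafempa ~ nifimpi — Ridor e corresponds to Barevan i after a consonant, before a nasal.
wetasvun ~ widisvun, perkase ~ pirhisi — Ridor a corresponds to Barevan i after a consonant, before a consonant other than r, m, n, p, b, f, v.
wetasvun ~ widisvun — Ridor t corresponds to Barevan d between vowels (before a back vowel).
gazakab ~ gizigib — Ridor a corresponds to Barevan i after a consonant, before a labial obstruent.
Applying these to Ridor 'vempatab':
  vempatab → vimpatab   (e→i after a consonant, before a nasal)
  vimpatab → vimpitab   (a→i after a consonant, before a consonant other than r, m, n, p, b, f, v)
  vimpitab → vimpidab   (t→d between vowels (before a back vowel))
  vimpidab → vimpidib   (a→i after a consonant, before a labial obstruent)
So the Barevan cognate is 'vimpidib'.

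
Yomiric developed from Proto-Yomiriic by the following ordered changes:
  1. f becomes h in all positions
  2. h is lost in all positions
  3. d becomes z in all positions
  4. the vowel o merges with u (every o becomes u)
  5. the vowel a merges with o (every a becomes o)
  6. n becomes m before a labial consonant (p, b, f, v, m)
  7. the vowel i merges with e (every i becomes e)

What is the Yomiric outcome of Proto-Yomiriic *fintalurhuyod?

Yomiric: *fintalurhuyod > hintalurhuyod > intaluruyod > intaluruyoz > intaluruyuz > intoluruyuz > entoluruyuz  (by unconditioned shift, h-loss, unconditioned shift, vowel merger, vowel merger, vowel merger)

entoluruyuz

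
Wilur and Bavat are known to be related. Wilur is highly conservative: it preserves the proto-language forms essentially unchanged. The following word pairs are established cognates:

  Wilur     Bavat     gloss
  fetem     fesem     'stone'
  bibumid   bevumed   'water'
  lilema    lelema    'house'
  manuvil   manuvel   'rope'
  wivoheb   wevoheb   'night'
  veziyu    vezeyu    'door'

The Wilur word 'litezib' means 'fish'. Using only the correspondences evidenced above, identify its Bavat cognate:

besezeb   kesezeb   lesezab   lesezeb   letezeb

bibumid ~ bevumed, lilema ~ lelema — Wilur i corresponds to Bavat e after a consonant, before a consonant other than r, m, n, p, b, f, v.
fetem ~ fesem — Wilur t corresponds to Bavat s between vowels (before a front vowel).
bibumid ~ bevumed — Wilur i corresponds to Bavat e after a consonant, before a labial obstruent.
Applying these to Wilur 'litezib':
  litezib → letezib   (i→e after a consonant, before a consonant other than r, m, n, p, b, f, v)
  letezib → lesezib   (t→s between vowels (before a front vowel))
  lesezib → lesezeb   (i→e after a consonant, before a labial obstruent)
So the Bavat cognate is 'lesezeb'.

lesezeb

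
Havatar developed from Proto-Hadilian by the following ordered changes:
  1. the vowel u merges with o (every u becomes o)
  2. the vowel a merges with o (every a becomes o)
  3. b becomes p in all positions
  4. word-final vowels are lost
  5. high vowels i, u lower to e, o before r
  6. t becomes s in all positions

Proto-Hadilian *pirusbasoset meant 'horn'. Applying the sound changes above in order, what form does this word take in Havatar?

perospososes

Havatar: start from *pirusbasoset.
  rule 1 (vowel merger): pirusbasoset → pirosbasoset
  rule 2 (vowel merger): pirosbasoset → pirosbososet
  rule 3 (unconditioned shift): pirosbososet → pirospososet
  rule 4: no change — pirospososet
  rule 5 (pre-rhotic lowering): pirospososet → perospososet
  rule 6 (unconditioned shift): perospososet → perospososes
  ⇒ Havatar perospososes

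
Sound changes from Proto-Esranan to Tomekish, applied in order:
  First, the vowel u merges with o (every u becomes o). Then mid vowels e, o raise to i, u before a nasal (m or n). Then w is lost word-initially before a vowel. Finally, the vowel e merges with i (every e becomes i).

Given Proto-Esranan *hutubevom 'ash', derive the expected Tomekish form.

Tomekish: *hutubevom > hotobevom > hotobevum > hotobivum  (by vowel merger, pre-nasal raising, vowel merger)

hotobivum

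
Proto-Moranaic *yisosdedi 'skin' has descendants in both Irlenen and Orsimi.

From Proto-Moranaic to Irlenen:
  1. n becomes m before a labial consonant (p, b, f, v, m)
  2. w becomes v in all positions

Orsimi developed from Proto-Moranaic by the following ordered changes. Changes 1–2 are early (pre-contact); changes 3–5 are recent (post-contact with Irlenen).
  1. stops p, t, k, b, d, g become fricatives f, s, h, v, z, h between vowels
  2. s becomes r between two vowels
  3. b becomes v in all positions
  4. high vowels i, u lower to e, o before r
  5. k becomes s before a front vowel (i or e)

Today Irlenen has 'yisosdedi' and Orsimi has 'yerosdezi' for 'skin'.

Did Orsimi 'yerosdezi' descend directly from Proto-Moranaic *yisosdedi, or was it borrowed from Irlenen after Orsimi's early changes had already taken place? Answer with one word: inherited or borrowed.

inherited

If inherited, *yisosdedi would pass through all of Orsimi's changes:
Orsimi: start from *yisosdedi.
  rule 1 (intervocalic lenition): yisosdedi → yisosdezi
  rule 2 (rhotacism): yisosdezi → yirosdezi
  rule 3: no change — yirosdezi
  rule 4 (pre-rhotic lowering): yirosdezi → yerosdezi
  rule 5: no change — yerosdezi
  ⇒ Orsimi yerosdezi
If borrowed from Irlenen 'yisosdedi' after the early changes, it would undergo only the recent ones:
  rule 3 (unconditioned shift): no change (yisosdedi)
  rule 4 (pre-rhotic lowering): no change (yisosdedi)
  rule 5 (palatalisation): no change (yisosdedi)
  ⇒ as a loan: yisosdedi
Orsimi 'yerosdezi' matches the inherited outcome exactly, so it is an inherited cognate, not a loan.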